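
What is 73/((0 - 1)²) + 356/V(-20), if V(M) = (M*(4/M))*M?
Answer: 1371/20 ≈ 68.550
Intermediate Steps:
V(M) = 4*M
73/((0 - 1)²) + 356/V(-20) = 73/((0 - 1)²) + 356/((4*(-20))) = 73/((-1)²) + 356/(-80) = 73/1 + 356*(-1/80) = 73*1 - 89/20 = 73 - 89/20 = 1371/20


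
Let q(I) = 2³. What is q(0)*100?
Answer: 800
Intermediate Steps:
q(I) = 8
q(0)*100 = 8*100 = 800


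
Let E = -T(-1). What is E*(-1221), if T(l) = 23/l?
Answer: -28083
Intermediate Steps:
E = 23 (E = -23/(-1) = -23*(-1) = -1*(-23) = 23)
E*(-1221) = 23*(-1221) = -28083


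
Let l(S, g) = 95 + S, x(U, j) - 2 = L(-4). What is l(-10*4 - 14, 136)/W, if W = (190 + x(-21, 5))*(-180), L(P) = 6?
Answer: -41/35640 ≈ -0.0011504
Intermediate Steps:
x(U, j) = 8 (x(U, j) = 2 + 6 = 8)
W = -35640 (W = (190 + 8)*(-180) = 198*(-180) = -35640)
l(-10*4 - 14, 136)/W = (95 + (-10*4 - 14))/(-35640) = (95 + (-40 - 14))*(-1/35640) = (95 - 54)*(-1/35640) = 41*(-1/35640) = -41/35640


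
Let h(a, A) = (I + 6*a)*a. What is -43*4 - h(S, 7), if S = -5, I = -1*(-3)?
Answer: -307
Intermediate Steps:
I = 3
h(a, A) = a*(3 + 6*a) (h(a, A) = (3 + 6*a)*a = a*(3 + 6*a))
-43*4 - h(S, 7) = -43*4 - 3*(-5)*(1 + 2*(-5)) = -172 - 3*(-5)*(1 - 10) = -172 - 3*(-5)*(-9) = -172 - 1*135 = -172 - 135 = -307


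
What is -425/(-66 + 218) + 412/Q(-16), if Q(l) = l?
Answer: -4339/152 ≈ -28.546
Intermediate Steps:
-425/(-66 + 218) + 412/Q(-16) = -425/(-66 + 218) + 412/(-16) = -425/152 + 412*(-1/16) = -425*1/152 - 103/4 = -425/152 - 103/4 = -4339/152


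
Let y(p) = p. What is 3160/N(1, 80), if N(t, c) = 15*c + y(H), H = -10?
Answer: 316/119 ≈ 2.6555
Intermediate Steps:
N(t, c) = -10 + 15*c (N(t, c) = 15*c - 10 = -10 + 15*c)
3160/N(1, 80) = 3160/(-10 + 15*80) = 3160/(-10 + 1200) = 3160/1190 = 3160*(1/1190) = 316/119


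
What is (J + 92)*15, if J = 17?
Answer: 1635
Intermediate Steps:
(J + 92)*15 = (17 + 92)*15 = 109*15 = 1635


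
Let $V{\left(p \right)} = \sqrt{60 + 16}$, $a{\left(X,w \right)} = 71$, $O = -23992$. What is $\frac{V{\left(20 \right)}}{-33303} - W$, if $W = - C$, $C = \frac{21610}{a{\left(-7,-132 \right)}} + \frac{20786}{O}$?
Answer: $\frac{258495657}{851716} - \frac{2 \sqrt{19}}{33303} \approx 303.5$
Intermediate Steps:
$V{\left(p \right)} = 2 \sqrt{19}$ ($V{\left(p \right)} = \sqrt{76} = 2 \sqrt{19}$)
$C = \frac{258495657}{851716}$ ($C = \frac{21610}{71} + \frac{20786}{-23992} = 21610 \cdot \frac{1}{71} + 20786 \left(- \frac{1}{23992}\right) = \frac{21610}{71} - \frac{10393}{11996} = \frac{258495657}{851716} \approx 303.5$)
$W = - \frac{258495657}{851716}$ ($W = \left(-1\right) \frac{258495657}{851716} = - \frac{258495657}{851716} \approx -303.5$)
$\frac{V{\left(20 \right)}}{-33303} - W = \frac{2 \sqrt{19}}{-33303} - - \frac{258495657}{851716} = 2 \sqrt{19} \left(- \frac{1}{33303}\right) + \frac{258495657}{851716} = - \frac{2 \sqrt{19}}{33303} + \frac{258495657}{851716} = \frac{258495657}{851716} - \frac{2 \sqrt{19}}{33303}$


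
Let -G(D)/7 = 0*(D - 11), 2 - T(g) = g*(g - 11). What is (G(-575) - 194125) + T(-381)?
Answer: -343475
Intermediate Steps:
T(g) = 2 - g*(-11 + g) (T(g) = 2 - g*(g - 11) = 2 - g*(-11 + g))
G(D) = 0 (G(D) = -0*(D - 11) = -0*(-11 + D) = -7*0 = 0)
(G(-575) - 194125) + T(-381) = (0 - 194125) + (2 - 1*(-381)² + 11*(-381)) = -194125 + (2 - 1*145161 - 4191) = -194125 + (2 - 145161 - 4191) = -194125 - 149350 = -343475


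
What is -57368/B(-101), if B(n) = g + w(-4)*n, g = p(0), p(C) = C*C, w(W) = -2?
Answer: -284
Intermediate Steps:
p(C) = C²
g = 0 (g = 0² = 0)
B(n) = -2*n (B(n) = 0 - 2*n = -2*n)
-57368/B(-101) = -57368/((-2*(-101))) = -57368/202 = -57368*1/202 = -284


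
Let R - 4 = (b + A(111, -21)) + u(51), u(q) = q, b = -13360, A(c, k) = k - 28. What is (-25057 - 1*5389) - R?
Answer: -17092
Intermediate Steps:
A(c, k) = -28 + k
R = -13354 (R = 4 + ((-13360 + (-28 - 21)) + 51) = 4 + ((-13360 - 49) + 51) = 4 + (-13409 + 51) = 4 - 13358 = -13354)
(-25057 - 1*5389) - R = (-25057 - 1*5389) - 1*(-13354) = (-25057 - 5389) + 13354 = -30446 + 13354 = -17092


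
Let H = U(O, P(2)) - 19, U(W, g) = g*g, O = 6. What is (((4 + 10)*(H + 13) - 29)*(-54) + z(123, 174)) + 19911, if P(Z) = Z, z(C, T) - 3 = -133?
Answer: 22859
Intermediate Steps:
z(C, T) = -130 (z(C, T) = 3 - 133 = -130)
U(W, g) = g**2
H = -15 (H = 2**2 - 19 = 4 - 19 = -15)
(((4 + 10)*(H + 13) - 29)*(-54) + z(123, 174)) + 19911 = (((4 + 10)*(-15 + 13) - 29)*(-54) - 130) + 19911 = ((14*(-2) - 29)*(-54) - 130) + 19911 = ((-28 - 29)*(-54) - 130) + 19911 = (-57*(-54) - 130) + 19911 = (3078 - 130) + 19911 = 2948 + 19911 = 22859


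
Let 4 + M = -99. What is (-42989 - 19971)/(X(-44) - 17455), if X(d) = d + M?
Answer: 31480/8801 ≈ 3.5769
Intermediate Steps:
M = -103 (M = -4 - 99 = -103)
X(d) = -103 + d (X(d) = d - 103 = -103 + d)
(-42989 - 19971)/(X(-44) - 17455) = (-42989 - 19971)/((-103 - 44) - 17455) = -62960/(-147 - 17455) = -62960/(-17602) = -62960*(-1/17602) = 31480/8801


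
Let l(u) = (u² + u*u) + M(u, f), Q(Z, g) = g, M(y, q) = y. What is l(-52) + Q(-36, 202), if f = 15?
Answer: 5558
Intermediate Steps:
l(u) = u + 2*u² (l(u) = (u² + u*u) + u = (u² + u²) + u = 2*u² + u = u + 2*u²)
l(-52) + Q(-36, 202) = -52*(1 + 2*(-52)) + 202 = -52*(1 - 104) + 202 = -52*(-103) + 202 = 5356 + 202 = 5558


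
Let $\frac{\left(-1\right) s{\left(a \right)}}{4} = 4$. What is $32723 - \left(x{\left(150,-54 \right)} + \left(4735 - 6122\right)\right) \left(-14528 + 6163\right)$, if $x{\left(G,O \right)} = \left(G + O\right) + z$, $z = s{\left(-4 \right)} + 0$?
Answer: $-10900332$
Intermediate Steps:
$s{\left(a \right)} = -16$ ($s{\left(a \right)} = \left(-4\right) 4 = -16$)
$z = -16$ ($z = -16 + 0 = -16$)
$x{\left(G,O \right)} = -16 + G + O$ ($x{\left(G,O \right)} = \left(G + O\right) - 16 = -16 + G + O$)
$32723 - \left(x{\left(150,-54 \right)} + \left(4735 - 6122\right)\right) \left(-14528 + 6163\right) = 32723 - \left(\left(-16 + 150 - 54\right) + \left(4735 - 6122\right)\right) \left(-14528 + 6163\right) = 32723 - \left(80 + \left(4735 - 6122\right)\right) \left(-8365\right) = 32723 - \left(80 - 1387\right) \left(-8365\right) = 32723 - \left(-1307\right) \left(-8365\right) = 32723 - 10933055 = -10900332$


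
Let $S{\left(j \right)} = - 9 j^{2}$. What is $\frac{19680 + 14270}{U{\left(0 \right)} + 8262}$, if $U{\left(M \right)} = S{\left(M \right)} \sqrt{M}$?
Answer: $\frac{16975}{4131} \approx 4.1092$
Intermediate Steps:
$U{\left(M \right)} = - 9 M^{\frac{5}{2}}$ ($U{\left(M \right)} = - 9 M^{2} \sqrt{M} = - 9 M^{\frac{5}{2}}$)
$\frac{19680 + 14270}{U{\left(0 \right)} + 8262} = \frac{19680 + 14270}{- 9 \cdot 0^{\frac{5}{2}} + 8262} = \frac{33950}{\left(-9\right) 0 + 8262} = \frac{33950}{0 + 8262} = \frac{33950}{8262} = 33950 \cdot \frac{1}{8262} = \frac{16975}{4131}$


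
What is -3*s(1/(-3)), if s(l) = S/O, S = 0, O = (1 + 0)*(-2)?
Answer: 0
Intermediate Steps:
O = -2 (O = 1*(-2) = -2)
s(l) = 0 (s(l) = 0/(-2) = 0*(-½) = 0)
-3*s(1/(-3)) = -3*0 = 0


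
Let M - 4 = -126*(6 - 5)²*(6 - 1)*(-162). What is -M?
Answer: -102064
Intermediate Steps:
M = 102064 (M = 4 - 126*(6 - 5)²*(6 - 1)*(-162) = 4 - 126*1²*5*(-162) = 4 - 126*5*(-162) = 4 - 630*(-162) = 4 + 102060 = 102064)
-M = -1*102064 = -102064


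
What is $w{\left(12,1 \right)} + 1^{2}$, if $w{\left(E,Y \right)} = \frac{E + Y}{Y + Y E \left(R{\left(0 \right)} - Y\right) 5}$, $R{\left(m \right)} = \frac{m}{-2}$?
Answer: $\frac{46}{59} \approx 0.77966$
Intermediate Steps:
$R{\left(m \right)} = - \frac{m}{2}$ ($R{\left(m \right)} = m \left(- \frac{1}{2}\right) = - \frac{m}{2}$)
$w{\left(E,Y \right)} = \frac{E + Y}{Y - 5 E Y^{2}}$ ($w{\left(E,Y \right)} = \frac{E + Y}{Y + Y E \left(\left(- \frac{1}{2}\right) 0 - Y\right) 5} = \frac{E + Y}{Y + E Y \left(0 - Y\right) 5} = \frac{E + Y}{Y + E Y \left(- Y\right) 5} = \frac{E + Y}{Y + - E Y^{2} \cdot 5} = \frac{E + Y}{Y - 5 E Y^{2}}$)
$w{\left(12,1 \right)} + 1^{2} = \frac{\left(-1\right) 12 - 1}{1 \left(-1 + 5 \cdot 12 \cdot 1\right)} + 1^{2} = 1 \frac{1}{-1 + 60} \left(-12 - 1\right) + 1 = 1 \cdot \frac{1}{59} \left(-13\right) + 1 = - \frac{13}{59} + 1 = \frac{46}{59}$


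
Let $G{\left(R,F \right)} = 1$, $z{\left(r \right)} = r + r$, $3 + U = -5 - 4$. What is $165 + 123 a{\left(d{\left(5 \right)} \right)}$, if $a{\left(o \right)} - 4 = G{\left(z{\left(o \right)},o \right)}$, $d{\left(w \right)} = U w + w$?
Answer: $780$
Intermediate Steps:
$U = -12$ ($U = -3 - 9 = -12$)
$z{\left(r \right)} = 2 r$
$d{\left(w \right)} = - 11 w$ ($d{\left(w \right)} = - 12 w + w = - 11 w$)
$a{\left(o \right)} = 5$ ($a{\left(o \right)} = 4 + 1 = 5$)
$165 + 123 a{\left(d{\left(5 \right)} \right)} = 165 + 123 \cdot 5 = 165 + 615 = 780$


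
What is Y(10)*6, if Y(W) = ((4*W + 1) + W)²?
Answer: 15606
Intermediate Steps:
Y(W) = (1 + 5*W)² (Y(W) = ((1 + 4*W) + W)² = (1 + 5*W)²)
Y(10)*6 = (1 + 5*10)²*6 = (1 + 50)²*6 = 51²*6 = 2601*6 = 15606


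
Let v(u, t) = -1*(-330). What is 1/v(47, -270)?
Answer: 1/330 ≈ 0.0030303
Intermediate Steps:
v(u, t) = 330
1/v(47, -270) = 1/330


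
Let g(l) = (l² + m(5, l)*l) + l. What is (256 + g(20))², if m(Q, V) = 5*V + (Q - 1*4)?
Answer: 7268416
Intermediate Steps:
m(Q, V) = -4 + Q + 5*V (m(Q, V) = 5*V + (Q - 4) = 5*V + (-4 + Q) = -4 + Q + 5*V)
g(l) = l + l² + l*(1 + 5*l) (g(l) = (l² + (-4 + 5 + 5*l)*l) + l = (l² + (1 + 5*l)*l) + l = (l² + l*(1 + 5*l)) + l = l + l² + l*(1 + 5*l))
(256 + g(20))² = (256 + 2*20*(1 + 3*20))² = (256 + 2*20*(1 + 60))² = (256 + 2*20*61)² = (256 + 2440)² = 2696² = 7268416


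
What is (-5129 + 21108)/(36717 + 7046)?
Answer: 15979/43763 ≈ 0.36513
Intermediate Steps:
(-5129 + 21108)/(36717 + 7046) = 15979/43763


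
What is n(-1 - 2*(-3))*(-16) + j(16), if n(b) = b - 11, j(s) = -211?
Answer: -115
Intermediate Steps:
n(b) = -11 + b
n(-1 - 2*(-3))*(-16) + j(16) = (-11 + (-1 - 2*(-3)))*(-16) - 211 = (-11 + (-1 + 6))*(-16) - 211 = (-11 + 5)*(-16) - 211 = -6*(-16) - 211 = 96 - 211 = -115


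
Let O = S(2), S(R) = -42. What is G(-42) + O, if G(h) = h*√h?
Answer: -42 - 42*I*√42 ≈ -42.0 - 272.19*I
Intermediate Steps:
G(h) = h^(3/2)
O = -42
G(-42) + O = (-42)^(3/2) - 42 = -42*I*√42 - 42 = -42 - 42*I*√42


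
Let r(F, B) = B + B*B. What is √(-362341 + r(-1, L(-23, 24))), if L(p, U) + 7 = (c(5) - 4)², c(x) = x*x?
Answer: I*√173551 ≈ 416.59*I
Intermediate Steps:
c(x) = x²
L(p, U) = 434 (L(p, U) = -7 + (5² - 4)² = -7 + (25 - 4)² = -7 + 21² = -7 + 441 = 434)
r(F, B) = B + B²
√(-362341 + r(-1, L(-23, 24))) = √(-362341 + 434*(1 + 434)) = √(-362341 + 434*435) = √(-362341 + 188790) = √(-173551) = I*√173551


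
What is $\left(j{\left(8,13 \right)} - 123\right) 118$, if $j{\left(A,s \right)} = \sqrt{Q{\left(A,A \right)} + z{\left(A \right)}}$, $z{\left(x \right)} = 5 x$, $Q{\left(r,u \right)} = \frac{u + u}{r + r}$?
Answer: $-14514 + 118 \sqrt{41} \approx -13758.0$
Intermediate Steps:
$Q{\left(r,u \right)} = \frac{u}{r}$ ($Q{\left(r,u \right)} = \frac{2 u}{2 r} = 2 u \frac{1}{2 r} = \frac{u}{r}$)
$j{\left(A,s \right)} = \sqrt{1 + 5 A}$ ($j{\left(A,s \right)} = \sqrt{\frac{A}{A} + 5 A} = \sqrt{1 + 5 A}$)
$\left(j{\left(8,13 \right)} - 123\right) 118 = \left(\sqrt{1 + 5 \cdot 8} - 123\right) 118 = \left(\sqrt{1 + 40} - 123\right) 118 = \left(\sqrt{41} - 123\right) 118 = \left(-123 + \sqrt{41}\right) 118 = -14514 + 118 \sqrt{41}$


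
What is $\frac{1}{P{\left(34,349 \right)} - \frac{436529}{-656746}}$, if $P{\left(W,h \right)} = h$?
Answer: $\frac{656746}{229640883} \approx 0.0028599$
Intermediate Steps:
$\frac{1}{P{\left(34,349 \right)} - \frac{436529}{-656746}} = \frac{1}{349 - \frac{436529}{-656746}} = \frac{1}{349 - - \frac{436529}{656746}} = \frac{1}{349 + \frac{436529}{656746}} = \frac{1}{\frac{229640883}{656746}} = \frac{656746}{229640883}$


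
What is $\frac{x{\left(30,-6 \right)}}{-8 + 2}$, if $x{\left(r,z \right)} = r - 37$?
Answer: $\frac{7}{6} \approx 1.1667$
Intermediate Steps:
$x{\left(r,z \right)} = -37 + r$ ($x{\left(r,z \right)} = r - 37 = -37 + r$)
$\frac{x{\left(30,-6 \right)}}{-8 + 2} = \frac{-37 + 30}{-8 + 2} = \frac{1}{-6} \left(-7\right) = \left(- \frac{1}{6}\right) \left(-7\right) = \frac{7}{6}$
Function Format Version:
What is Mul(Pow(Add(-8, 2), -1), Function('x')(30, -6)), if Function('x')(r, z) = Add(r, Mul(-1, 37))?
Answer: Rational(7, 6) ≈ 1.1667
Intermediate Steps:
Function('x')(r, z) = Add(-37, r) (Function('x')(r, z) = Add(r, -37) = Add(-37, r))
Mul(Pow(Add(-8, 2), -1), Function('x')(30, -6)) = Mul(Pow(Add(-8, 2), -1), Add(-37, 30)) = Mul(Pow(-6, -1), -7) = Mul(Rational(-1, 6), -7) = Rational(7, 6)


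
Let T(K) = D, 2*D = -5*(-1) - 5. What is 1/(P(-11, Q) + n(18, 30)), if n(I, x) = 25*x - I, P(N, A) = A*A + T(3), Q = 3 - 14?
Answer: 1/853 ≈ 0.0011723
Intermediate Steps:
D = 0 (D = (-5*(-1) - 5)/2 = (5 - 5)/2 = (½)*0 = 0)
T(K) = 0
Q = -11
P(N, A) = A² (P(N, A) = A*A + 0 = A² + 0 = A²)
n(I, x) = -I + 25*x
1/(P(-11, Q) + n(18, 30)) = 1/((-11)² + (-1*18 + 25*30)) = 1/(121 + (-18 + 750)) = 1/(121 + 732) = 1/853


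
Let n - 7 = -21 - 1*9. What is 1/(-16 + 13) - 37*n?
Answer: 2552/3 ≈ 850.67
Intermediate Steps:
n = -23 (n = 7 + (-21 - 1*9) = 7 + (-21 - 9) = 7 - 30 = -23)
1/(-16 + 13) - 37*n = 1/(-16 + 13) - 37*(-23) = 1/(-3) + 851 = -⅓ + 851 = 2552/3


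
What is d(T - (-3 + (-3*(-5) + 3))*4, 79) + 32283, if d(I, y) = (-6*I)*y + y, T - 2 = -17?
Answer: 67912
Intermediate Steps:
T = -15 (T = 2 - 17 = -15)
d(I, y) = y - 6*I*y (d(I, y) = -6*I*y + y = y - 6*I*y)
d(T - (-3 + (-3*(-5) + 3))*4, 79) + 32283 = 79*(1 - 6*(-15 - (-3 + (-3*(-5) + 3))*4)) + 32283 = 79*(1 - 6*(-15 - (-3 + (15 + 3))*4)) + 32283 = 79*(1 - 6*(-15 - (-3 + 18)*4)) + 32283 = 79*(1 - 6*(-15 - 15*4)) + 32283 = 79*(1 - 6*(-15 - 1*60)) + 32283 = 79*(1 - 6*(-15 - 60)) + 32283 = 79*(1 - 6*(-75)) + 32283 = 79*(1 + 450) + 32283 = 79*451 + 32283 = 35629 + 32283 = 67912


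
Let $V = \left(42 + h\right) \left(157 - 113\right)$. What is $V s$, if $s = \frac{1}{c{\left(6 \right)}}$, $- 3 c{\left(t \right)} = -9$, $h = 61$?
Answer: $\frac{4532}{3} \approx 1510.7$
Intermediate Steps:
$c{\left(t \right)} = 3$ ($c{\left(t \right)} = \left(- \frac{1}{3}\right) \left(-9\right) = 3$)
$V = 4532$ ($V = \left(42 + 61\right) \left(157 - 113\right) = 103 \cdot 44 = 4532$)
$s = \frac{1}{3} \approx 0.33333$
$V s = 4532 \cdot \frac{1}{3} = \frac{4532}{3}$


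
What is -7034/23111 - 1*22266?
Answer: -514596560/23111 ≈ -22266.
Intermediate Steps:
-7034/23111 - 1*22266 = -7034*1/23111 - 22266 = -7034/23111 - 22266 = -514596560/23111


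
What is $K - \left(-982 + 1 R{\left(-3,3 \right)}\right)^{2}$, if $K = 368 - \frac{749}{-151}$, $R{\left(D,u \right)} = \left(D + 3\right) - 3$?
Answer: $- \frac{146447658}{151} \approx -9.6985 \cdot 10^{5}$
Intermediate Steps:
$R{\left(D,u \right)} = D$ ($R{\left(D,u \right)} = \left(3 + D\right) - 3 = D$)
$K = \frac{56317}{151}$ ($K = 368 - - \frac{749}{151} = 368 + \frac{749}{151} = \frac{56317}{151} \approx 372.96$)
$K - \left(-982 + 1 R{\left(-3,3 \right)}\right)^{2} = \frac{56317}{151} - \left(-982 + 1 \left(-3\right)\right)^{2} = \frac{56317}{151} - \left(-982 - 3\right)^{2} = \frac{56317}{151} - \left(-985\right)^{2} = \frac{56317}{151} - 970225 = - \frac{146447658}{151}$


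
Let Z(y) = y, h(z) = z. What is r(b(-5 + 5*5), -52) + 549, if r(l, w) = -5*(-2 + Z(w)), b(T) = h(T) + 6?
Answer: 819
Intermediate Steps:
b(T) = 6 + T (b(T) = T + 6 = 6 + T)
r(l, w) = 10 - 5*w (r(l, w) = -5*(-2 + w) = 10 - 5*w)
r(b(-5 + 5*5), -52) + 549 = (10 - 5*(-52)) + 549 = (10 + 260) + 549 = 270 + 549 = 819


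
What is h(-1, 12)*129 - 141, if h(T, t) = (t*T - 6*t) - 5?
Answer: -11622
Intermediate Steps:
h(T, t) = -5 - 6*t + T*t (h(T, t) = (T*t - 6*t) - 5 = (-6*t + T*t) - 5 = -5 - 6*t + T*t)
h(-1, 12)*129 - 141 = (-5 - 6*12 - 1*12)*129 - 141 = (-5 - 72 - 12)*129 - 141 = -89*129 - 141 = -11481 - 141 = -11622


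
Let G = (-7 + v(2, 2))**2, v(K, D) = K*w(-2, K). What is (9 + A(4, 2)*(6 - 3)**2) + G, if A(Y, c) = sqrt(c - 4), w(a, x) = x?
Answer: 18 + 9*I*sqrt(2) ≈ 18.0 + 12.728*I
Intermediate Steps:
A(Y, c) = sqrt(-4 + c)
v(K, D) = K**2 (v(K, D) = K*K = K**2)
G = 9 (G = (-7 + 2**2)**2 = (-7 + 4)**2 = (-3)**2 = 9)
(9 + A(4, 2)*(6 - 3)**2) + G = (9 + sqrt(-4 + 2)*(6 - 3)**2) + 9 = (9 + sqrt(-2)*3**2) + 9 = (9 + (I*sqrt(2))*9) + 9 = (9 + 9*I*sqrt(2)) + 9 = 18 + 9*I*sqrt(2)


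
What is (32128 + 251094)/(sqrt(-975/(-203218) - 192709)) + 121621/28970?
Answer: 121621/28970 - 283222*I*sqrt(7958410429336966)/39161936587 ≈ 4.1982 - 645.17*I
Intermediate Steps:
(32128 + 251094)/(sqrt(-975/(-203218) - 192709)) + 121621/28970 = 283222/(sqrt(-975*(-1/203218) - 192709)) + 121621*(1/28970) = 283222/(sqrt(975/203218 - 192709)) + 121621/28970 = 283222/(sqrt(-39161936587/203218)) + 121621/28970 = 283222/((I*sqrt(7958410429336966)/203218)) + 121621/28970 = 283222*(-I*sqrt(7958410429336966)/39161936587) + 121621/28970 = -283222*I*sqrt(7958410429336966)/39161936587 + 121621/28970 = 121621/28970 - 283222*I*sqrt(7958410429336966)/39161936587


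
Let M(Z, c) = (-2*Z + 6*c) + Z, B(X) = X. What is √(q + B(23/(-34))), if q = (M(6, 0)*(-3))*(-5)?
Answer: I*√104822/34 ≈ 9.5224*I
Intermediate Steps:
M(Z, c) = -Z + 6*c
q = -90 (q = ((-1*6 + 6*0)*(-3))*(-5) = ((-6 + 0)*(-3))*(-5) = -6*(-3)*(-5) = 18*(-5) = -90)
√(q + B(23/(-34))) = √(-90 + 23/(-34)) = √(-90 + 23*(-1/34)) = √(-90 - 23/34) = √(-3083/34) = I*√104822/34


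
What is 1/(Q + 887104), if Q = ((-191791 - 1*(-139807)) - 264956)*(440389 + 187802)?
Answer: -1/199097968436 ≈ -5.0227e-12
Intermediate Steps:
Q = -199098855540 (Q = ((-191791 + 139807) - 264956)*628191 = (-51984 - 264956)*628191 = -316940*628191 = -199098855540)
1/(Q + 887104) = 1/(-199098855540 + 887104) = 1/(-199097968436) = -1/199097968436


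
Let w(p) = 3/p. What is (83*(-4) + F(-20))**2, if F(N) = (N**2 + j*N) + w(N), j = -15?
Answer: 54125449/400 ≈ 1.3531e+5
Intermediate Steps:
F(N) = N**2 - 15*N + 3/N (F(N) = (N**2 - 15*N) + 3/N = N**2 - 15*N + 3/N)
(83*(-4) + F(-20))**2 = (83*(-4) + (3 + (-20)**2*(-15 - 20))/(-20))**2 = (-332 - (3 + 400*(-35))/20)**2 = (-332 - (3 - 14000)/20)**2 = (-332 - 1/20*(-13997))**2 = (-332 + 13997/20)**2 = (7357/20)**2 = 54125449/400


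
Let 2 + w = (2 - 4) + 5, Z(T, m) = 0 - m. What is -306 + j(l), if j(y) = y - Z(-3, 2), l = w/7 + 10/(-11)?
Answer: -23467/77 ≈ -304.77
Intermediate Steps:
Z(T, m) = -m
w = 1 (w = -2 + ((2 - 4) + 5) = -2 + (-2 + 5) = -2 + 3 = 1)
l = -59/77 (l = 1/7 + 10/(-11) = 1*(1/7) + 10*(-1/11) = 1/7 - 10/11 = -59/77 ≈ -0.76623)
j(y) = 2 + y (j(y) = y - (-1)*2 = y - 1*(-2) = y + 2 = 2 + y)
-306 + j(l) = -306 + (2 - 59/77) = -306 + 95/77 = -23467/77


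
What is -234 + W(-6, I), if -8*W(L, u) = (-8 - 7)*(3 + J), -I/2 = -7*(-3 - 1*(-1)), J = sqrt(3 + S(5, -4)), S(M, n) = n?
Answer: -1827/8 + 15*I/8 ≈ -228.38 + 1.875*I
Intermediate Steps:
J = I (J = sqrt(3 - 4) = sqrt(-1) = I ≈ 1.0*I)
I = -28 (I = -(-14)*(-3 - 1*(-1)) = -(-14)*(-3 + 1) = -(-14)*(-2) = -2*14 = -28)
W(L, u) = 45/8 + 15*I/8 (W(L, u) = -(-8 - 7)*(3 + I)/8 = -(-15)*(3 + I)/8 = -(-45 - 15*I)/8 = 45/8 + 15*I/8)
-234 + W(-6, I) = -234 + (45/8 + 15*I/8) = -1827/8 + 15*I/8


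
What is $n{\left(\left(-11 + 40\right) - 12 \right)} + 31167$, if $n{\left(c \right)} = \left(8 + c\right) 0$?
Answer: $31167$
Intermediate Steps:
$n{\left(c \right)} = 0$
$n{\left(\left(-11 + 40\right) - 12 \right)} + 31167 = 0 + 31167 = 31167$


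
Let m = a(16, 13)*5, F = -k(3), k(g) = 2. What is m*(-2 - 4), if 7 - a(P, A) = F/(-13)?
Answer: -2670/13 ≈ -205.38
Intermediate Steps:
F = -2 (F = -1*2 = -2)
a(P, A) = 89/13 (a(P, A) = 7 - (-2)/(-13) = 7 - (-2)*(-1)/13 = 7 - 1*2/13 = 7 - 2/13 = 89/13)
m = 445/13 (m = (89/13)*5 = 445/13 ≈ 34.231)
m*(-2 - 4) = 445*(-2 - 4)/13 = (445/13)*(-6) = -2670/13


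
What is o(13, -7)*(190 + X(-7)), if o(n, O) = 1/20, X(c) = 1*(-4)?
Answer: 93/10 ≈ 9.3000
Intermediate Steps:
X(c) = -4
o(n, O) = 1/20
o(13, -7)*(190 + X(-7)) = (190 - 4)/20 = (1/20)*186 = 93/10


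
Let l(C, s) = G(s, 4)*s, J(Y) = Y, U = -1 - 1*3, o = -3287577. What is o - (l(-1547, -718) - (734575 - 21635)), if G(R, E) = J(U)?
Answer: -2577509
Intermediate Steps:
U = -4 (U = -1 - 3 = -4)
G(R, E) = -4
l(C, s) = -4*s
o - (l(-1547, -718) - (734575 - 21635)) = -3287577 - (-4*(-718) - (734575 - 21635)) = -3287577 - (2872 - 1*712940) = -3287577 - (2872 - 712940) = -3287577 - 1*(-710068) = -3287577 + 710068 = -2577509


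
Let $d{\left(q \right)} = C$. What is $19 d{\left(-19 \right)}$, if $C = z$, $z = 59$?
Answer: $1121$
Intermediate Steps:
$C = 59$
$d{\left(q \right)} = 59$
$19 d{\left(-19 \right)} = 19 \cdot 59 = 1121$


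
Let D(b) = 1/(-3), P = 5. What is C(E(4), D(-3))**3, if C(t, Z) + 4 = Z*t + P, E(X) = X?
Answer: -1/27 ≈ -0.037037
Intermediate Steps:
D(b) = -1/3
C(t, Z) = 1 + Z*t (C(t, Z) = -4 + (Z*t + 5) = -4 + (5 + Z*t) = 1 + Z*t)
C(E(4), D(-3))**3 = (1 - 1/3*4)**3 = (1 - 4/3)**3 = (-1/3)**3 = -1/27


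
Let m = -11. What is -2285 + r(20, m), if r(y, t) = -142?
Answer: -2427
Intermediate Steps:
-2285 + r(20, m) = -2285 - 142 = -2427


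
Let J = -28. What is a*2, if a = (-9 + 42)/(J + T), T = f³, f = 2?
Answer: -33/10 ≈ -3.3000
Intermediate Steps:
T = 8 (T = 2³ = 8)
a = -33/20 (a = (-9 + 42)/(-28 + 8) = 33/(-20) = 33*(-1/20) = -33/20 ≈ -1.6500)
a*2 = -33/20*2 = -33/10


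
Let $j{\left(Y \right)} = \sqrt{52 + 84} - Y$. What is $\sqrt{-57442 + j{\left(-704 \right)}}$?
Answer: $\sqrt{-56738 + 2 \sqrt{34}} \approx 238.17 i$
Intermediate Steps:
$j{\left(Y \right)} = - Y + 2 \sqrt{34}$ ($j{\left(Y \right)} = \sqrt{136} - Y = 2 \sqrt{34} - Y = - Y + 2 \sqrt{34}$)
$\sqrt{-57442 + j{\left(-704 \right)}} = \sqrt{-57442 + \left(\left(-1\right) \left(-704\right) + 2 \sqrt{34}\right)} = \sqrt{-57442 + \left(704 + 2 \sqrt{34}\right)} = \sqrt{-56738 + 2 \sqrt{34}}$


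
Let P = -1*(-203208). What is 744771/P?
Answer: 248257/67736 ≈ 3.6651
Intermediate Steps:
P = 203208
744771/P = 744771/203208 = 744771*(1/203208) = 248257/67736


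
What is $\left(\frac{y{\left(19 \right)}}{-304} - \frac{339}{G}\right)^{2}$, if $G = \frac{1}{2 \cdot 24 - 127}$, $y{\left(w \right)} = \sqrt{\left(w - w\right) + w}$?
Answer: $\frac{\left(8141424 - \sqrt{19}\right)^{2}}{92416} \approx 7.1722 \cdot 10^{8}$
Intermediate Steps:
$y{\left(w \right)} = \sqrt{w}$ ($y{\left(w \right)} = \sqrt{0 + w} = \sqrt{w}$)
$G = - \frac{1}{79}$ ($G = \frac{1}{48 - 127} = \frac{1}{-79} = - \frac{1}{79} \approx -0.012658$)
$\left(\frac{y{\left(19 \right)}}{-304} - \frac{339}{G}\right)^{2} = \left(\frac{\sqrt{19}}{-304} - \frac{339}{- \frac{1}{79}}\right)^{2} = \left(\sqrt{19} \left(- \frac{1}{304}\right) - -26781\right)^{2} = \left(- \frac{\sqrt{19}}{304} + 26781\right)^{2} = \left(26781 - \frac{\sqrt{19}}{304}\right)^{2}$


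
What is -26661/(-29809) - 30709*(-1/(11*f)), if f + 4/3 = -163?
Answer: -2601631140/161654207 ≈ -16.094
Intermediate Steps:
f = -493/3 (f = -4/3 - 163 = -493/3 ≈ -164.33)
-26661/(-29809) - 30709*(-1/(11*f)) = -26661/(-29809) - 30709/((-493/3*(-11))) = -26661*(-1/29809) - 30709/5423/3 = 26661/29809 - 30709*3/5423 = 26661/29809 - 92127/5423 = -2601631140/161654207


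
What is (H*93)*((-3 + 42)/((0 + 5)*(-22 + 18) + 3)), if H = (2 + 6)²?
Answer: -232128/17 ≈ -13655.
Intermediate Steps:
H = 64 (H = 8² = 64)
(H*93)*((-3 + 42)/((0 + 5)*(-22 + 18) + 3)) = (64*93)*((-3 + 42)/((0 + 5)*(-22 + 18) + 3)) = 5952*(39/(5*(-4) + 3)) = 5952*(39/(-20 + 3)) = 5952*(39/(-17)) = 5952*(39*(-1/17)) = 5952*(-39/17) = -232128/17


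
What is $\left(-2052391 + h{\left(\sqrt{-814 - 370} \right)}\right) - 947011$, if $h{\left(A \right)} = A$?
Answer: $-2999402 + 4 i \sqrt{74} \approx -2.9994 \cdot 10^{6} + 34.409 i$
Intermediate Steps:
$\left(-2052391 + h{\left(\sqrt{-814 - 370} \right)}\right) - 947011 = \left(-2052391 + \sqrt{-814 - 370}\right) - 947011 = \left(-2052391 + \sqrt{-1184}\right) - 947011 = \left(-2052391 + 4 i \sqrt{74}\right) - 947011 = -2999402 + 4 i \sqrt{74}$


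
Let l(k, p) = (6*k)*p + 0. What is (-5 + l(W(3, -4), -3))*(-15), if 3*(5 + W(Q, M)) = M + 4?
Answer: -1275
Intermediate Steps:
W(Q, M) = -11/3 + M/3 (W(Q, M) = -5 + (M + 4)/3 = -5 + (4 + M)/3 = -5 + (4/3 + M/3) = -11/3 + M/3)
l(k, p) = 6*k*p (l(k, p) = 6*k*p + 0 = 6*k*p)
(-5 + l(W(3, -4), -3))*(-15) = (-5 + 6*(-11/3 + (⅓)*(-4))*(-3))*(-15) = (-5 + 6*(-11/3 - 4/3)*(-3))*(-15) = (-5 + 6*(-5)*(-3))*(-15) = (-5 + 90)*(-15) = 85*(-15) = -1275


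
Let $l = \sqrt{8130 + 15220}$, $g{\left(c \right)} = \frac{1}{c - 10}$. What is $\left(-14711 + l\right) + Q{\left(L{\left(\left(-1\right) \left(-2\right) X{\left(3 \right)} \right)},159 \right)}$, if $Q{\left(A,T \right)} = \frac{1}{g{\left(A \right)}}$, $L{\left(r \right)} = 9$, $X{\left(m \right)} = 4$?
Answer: $-14712 + 5 \sqrt{934} \approx -14559.0$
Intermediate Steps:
$g{\left(c \right)} = \frac{1}{-10 + c}$
$l = 5 \sqrt{934}$ ($l = \sqrt{23350} = 5 \sqrt{934} \approx 152.81$)
$Q{\left(A,T \right)} = -10 + A$ ($Q{\left(A,T \right)} = \frac{1}{\frac{1}{-10 + A}} = -10 + A$)
$\left(-14711 + l\right) + Q{\left(L{\left(\left(-1\right) \left(-2\right) X{\left(3 \right)} \right)},159 \right)} = \left(-14711 + 5 \sqrt{934}\right) + \left(-10 + 9\right) = \left(-14711 + 5 \sqrt{934}\right) - 1 = -14712 + 5 \sqrt{934}$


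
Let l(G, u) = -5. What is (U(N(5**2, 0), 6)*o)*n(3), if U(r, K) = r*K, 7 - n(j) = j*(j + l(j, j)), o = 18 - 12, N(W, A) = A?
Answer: 0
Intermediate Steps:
o = 6
n(j) = 7 - j*(-5 + j) (n(j) = 7 - j*(j - 5) = 7 - j*(-5 + j))
U(r, K) = K*r
(U(N(5**2, 0), 6)*o)*n(3) = ((6*0)*6)*(7 - 1*3**2 + 5*3) = (0*6)*(7 - 1*9 + 15) = 0*(7 - 9 + 15) = 0*13 = 0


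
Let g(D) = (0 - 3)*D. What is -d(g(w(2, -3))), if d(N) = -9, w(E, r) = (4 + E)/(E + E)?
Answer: 9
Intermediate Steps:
w(E, r) = (4 + E)/(2*E) (w(E, r) = (4 + E)/((2*E)) = (4 + E)*(1/(2*E)) = (4 + E)/(2*E))
g(D) = -3*D
-d(g(w(2, -3))) = -1*(-9) = 9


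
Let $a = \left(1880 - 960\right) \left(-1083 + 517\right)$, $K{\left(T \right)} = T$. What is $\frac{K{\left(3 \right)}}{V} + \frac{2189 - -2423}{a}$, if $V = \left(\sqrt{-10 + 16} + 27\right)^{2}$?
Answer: $- \frac{35073293}{7560984580} - \frac{18 \sqrt{6}}{58081} \approx -0.0053978$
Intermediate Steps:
$a = -520720$ ($a = 920 \left(-566\right) = -520720$)
$V = \left(27 + \sqrt{6}\right)^{2}$ ($V = \left(\sqrt{6} + 27\right)^{2} = \left(27 + \sqrt{6}\right)^{2} \approx 867.27$)
$\frac{K{\left(3 \right)}}{V} + \frac{2189 - -2423}{a} = \frac{3}{\left(27 + \sqrt{6}\right)^{2}} + \frac{2189 - -2423}{-520720} = \frac{3}{\left(27 + \sqrt{6}\right)^{2}} + \left(2189 + 2423\right) \left(- \frac{1}{520720}\right) = \frac{3}{\left(27 + \sqrt{6}\right)^{2}} + 4612 \left(- \frac{1}{520720}\right) = \frac{3}{\left(27 + \sqrt{6}\right)^{2}} - \frac{1153}{130180} = - \frac{1153}{130180} + \frac{3}{\left(27 + \sqrt{6}\right)^{2}}$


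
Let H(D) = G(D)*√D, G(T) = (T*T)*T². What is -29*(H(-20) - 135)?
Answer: 3915 - 9280000*I*√5 ≈ 3915.0 - 2.0751e+7*I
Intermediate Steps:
G(T) = T⁴ (G(T) = T²*T² = T⁴)
H(D) = D^(9/2) (H(D) = D⁴*√D = D^(9/2))
-29*(H(-20) - 135) = -29*((-20)^(9/2) - 135) = -29*(320000*I*√5 - 135) = -29*(-135 + 320000*I*√5) = 3915 - 9280000*I*√5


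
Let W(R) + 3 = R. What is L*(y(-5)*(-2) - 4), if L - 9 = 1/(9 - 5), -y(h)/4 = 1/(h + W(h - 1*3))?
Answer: -333/8 ≈ -41.625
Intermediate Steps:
W(R) = -3 + R
y(h) = -4/(-6 + 2*h) (y(h) = -4/(h + (-3 + (h - 1*3))) = -4/(h + (-3 + (h - 3))) = -4/(h + (-3 + (-3 + h))) = -4/(h + (-6 + h)) = -4/(-6 + 2*h))
L = 37/4 (L = 9 + 1/(9 - 5) = 9 + 1/4 = 9 + ¼ = 37/4 ≈ 9.2500)
L*(y(-5)*(-2) - 4) = 37*(-2/(-3 - 5)*(-2) - 4)/4 = 37*(-2/(-8)*(-2) - 4)/4 = 37*(-2*(-⅛)*(-2) - 4)/4 = 37*((¼)*(-2) - 4)/4 = 37*(-½ - 4)/4 = (37/4)*(-9/2) = -333/8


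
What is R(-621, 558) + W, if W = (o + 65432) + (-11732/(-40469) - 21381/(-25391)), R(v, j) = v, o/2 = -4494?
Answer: 57361996315818/1027548379 ≈ 55824.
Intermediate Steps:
o = -8988 (o = 2*(-4494) = -8988)
W = 58000103859177/1027548379 (W = (-8988 + 65432) + (-11732/(-40469) - 21381/(-25391)) = 56444 + (-11732*(-1/40469) - 21381*(-1/25391)) = 56444 + (11732/40469 + 21381/25391) = 56444 + 1163154901/1027548379 = 58000103859177/1027548379 ≈ 56445.)
R(-621, 558) + W = -621 + 58000103859177/1027548379 = 57361996315818/1027548379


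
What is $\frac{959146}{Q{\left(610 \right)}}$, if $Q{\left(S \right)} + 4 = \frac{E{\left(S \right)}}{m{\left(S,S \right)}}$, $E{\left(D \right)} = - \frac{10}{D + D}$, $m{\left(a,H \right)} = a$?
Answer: $- \frac{71379645320}{297681} \approx -2.3979 \cdot 10^{5}$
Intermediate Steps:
$E{\left(D \right)} = - \frac{5}{D}$ ($E{\left(D \right)} = - \frac{10}{2 D} = - 10 \frac{1}{2 D} = - \frac{5}{D}$)
$Q{\left(S \right)} = -4 - \frac{5}{S^{2}}$ ($Q{\left(S \right)} = -4 + \frac{\left(-5\right) \frac{1}{S}}{S} = -4 - \frac{5}{S^{2}}$)
$\frac{959146}{Q{\left(610 \right)}} = \frac{959146}{-4 - \frac{5}{372100}} = \frac{959146}{-4 - \frac{1}{74420}} = \frac{959146}{- \frac{297681}{74420}} = 959146 \left(- \frac{74420}{297681}\right) = - \frac{71379645320}{297681}$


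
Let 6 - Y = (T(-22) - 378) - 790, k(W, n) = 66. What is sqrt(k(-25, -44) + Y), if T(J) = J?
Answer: sqrt(1262) ≈ 35.525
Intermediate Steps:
Y = 1196 (Y = 6 - ((-22 - 378) - 790) = 6 - (-400 - 790) = 6 - 1*(-1190) = 6 + 1190 = 1196)
sqrt(k(-25, -44) + Y) = sqrt(66 + 1196) = sqrt(1262)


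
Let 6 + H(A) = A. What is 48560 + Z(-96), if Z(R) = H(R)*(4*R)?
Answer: 87728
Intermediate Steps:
H(A) = -6 + A
Z(R) = 4*R*(-6 + R) (Z(R) = (-6 + R)*(4*R) = 4*R*(-6 + R))
48560 + Z(-96) = 48560 + 4*(-96)*(-6 - 96) = 48560 + 4*(-96)*(-102) = 48560 + 39168 = 87728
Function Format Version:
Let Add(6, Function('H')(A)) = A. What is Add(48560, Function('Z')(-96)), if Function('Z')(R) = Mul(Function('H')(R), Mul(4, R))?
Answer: 87728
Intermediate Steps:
Function('H')(A) = Add(-6, A)
Function('Z')(R) = Mul(4, R, Add(-6, R)) (Function('Z')(R) = Mul(Add(-6, R), Mul(4, R)) = Mul(4, R, Add(-6, R)))
Add(48560, Function('Z')(-96)) = Add(48560, Mul(4, -96, Add(-6, -96))) = Add(48560, Mul(4, -96, -102)) = Add(48560, 39168) = 87728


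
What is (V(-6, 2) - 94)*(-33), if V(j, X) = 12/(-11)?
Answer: 3138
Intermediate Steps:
V(j, X) = -12/11 (V(j, X) = 12*(-1/11) = -12/11)
(V(-6, 2) - 94)*(-33) = (-12/11 - 94)*(-33) = -1046/11*(-33) = 3138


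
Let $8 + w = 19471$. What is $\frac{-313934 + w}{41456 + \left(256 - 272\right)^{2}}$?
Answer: $- \frac{98157}{13904} \approx -7.0596$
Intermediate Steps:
$w = 19463$ ($w = -8 + 19471 = 19463$)
$\frac{-313934 + w}{41456 + \left(256 - 272\right)^{2}} = \frac{-313934 + 19463}{41456 + \left(256 - 272\right)^{2}} = - \frac{294471}{41456 + \left(-16\right)^{2}} = - \frac{294471}{41456 + 256} = - \frac{294471}{41712} = \left(-294471\right) \frac{1}{41712} = - \frac{98157}{13904}$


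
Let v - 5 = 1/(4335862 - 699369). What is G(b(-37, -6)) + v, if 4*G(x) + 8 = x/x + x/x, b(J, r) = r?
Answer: 25455453/7272986 ≈ 3.5000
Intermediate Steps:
v = 18182466/3636493 (v = 5 + 1/(4335862 - 699369) = 5 + 1/3636493 = 18182466/3636493 ≈ 5.0000)
G(x) = -3/2 (G(x) = -2 + (x/x + x/x)/4 = -2 + (1 + 1)/4 = -2 + (¼)*2 = -2 + ½ = -3/2)
G(b(-37, -6)) + v = -3/2 + 18182466/3636493 = 25455453/7272986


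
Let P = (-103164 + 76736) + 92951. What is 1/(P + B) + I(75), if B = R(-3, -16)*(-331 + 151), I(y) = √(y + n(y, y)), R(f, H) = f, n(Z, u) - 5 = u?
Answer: 1/67063 + √155 ≈ 12.450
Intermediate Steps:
n(Z, u) = 5 + u
P = 66523 (P = -26428 + 92951 = 66523)
I(y) = √(5 + 2*y) (I(y) = √(y + (5 + y)) = √(5 + 2*y))
B = 540 (B = -3*(-331 + 151) = -3*(-180) = 540)
1/(P + B) + I(75) = 1/(66523 + 540) + √(5 + 2*75) = 1/67063 + √(5 + 150) = 1/67063 + √155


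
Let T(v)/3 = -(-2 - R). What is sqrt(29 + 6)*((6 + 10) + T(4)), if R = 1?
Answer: 25*sqrt(35) ≈ 147.90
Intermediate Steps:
T(v) = 9 (T(v) = 3*(-(-2 - 1*1)) = 3*(-(-2 - 1)) = 3*(-1*(-3)) = 3*3 = 9)
sqrt(29 + 6)*((6 + 10) + T(4)) = sqrt(29 + 6)*((6 + 10) + 9) = sqrt(35)*(16 + 9) = sqrt(35)*25 = 25*sqrt(35)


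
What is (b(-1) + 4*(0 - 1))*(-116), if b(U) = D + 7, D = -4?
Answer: 116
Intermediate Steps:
b(U) = 3 (b(U) = -4 + 7 = 3)
(b(-1) + 4*(0 - 1))*(-116) = (3 + 4*(0 - 1))*(-116) = (3 + 4*(-1))*(-116) = (3 - 4)*(-116) = -1*(-116) = 116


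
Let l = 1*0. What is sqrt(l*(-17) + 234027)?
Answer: 3*sqrt(26003) ≈ 483.76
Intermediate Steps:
l = 0
sqrt(l*(-17) + 234027) = sqrt(0*(-17) + 234027) = sqrt(0 + 234027) = sqrt(234027) = 3*sqrt(26003)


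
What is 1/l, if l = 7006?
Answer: 1/7006 ≈ 0.00014273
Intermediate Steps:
1/l = 1/7006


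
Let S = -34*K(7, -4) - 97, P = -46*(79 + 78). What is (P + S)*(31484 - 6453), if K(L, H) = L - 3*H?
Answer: -199371915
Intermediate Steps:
P = -7222 (P = -46*157 = -7222)
S = -743 (S = -34*(7 - 3*(-4)) - 97 = -34*(7 + 12) - 97 = -34*19 - 97 = -646 - 97 = -743)
(P + S)*(31484 - 6453) = (-7222 - 743)*(31484 - 6453) = -7965*25031 = -199371915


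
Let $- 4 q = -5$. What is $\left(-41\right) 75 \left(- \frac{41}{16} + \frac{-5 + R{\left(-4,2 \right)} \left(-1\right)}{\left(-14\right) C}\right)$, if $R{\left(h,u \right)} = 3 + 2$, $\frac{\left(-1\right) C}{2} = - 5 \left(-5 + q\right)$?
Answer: $\frac{889085}{112} \approx 7938.3$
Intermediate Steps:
$q = \frac{5}{4}$ ($q = \left(- \frac{1}{4}\right) \left(-5\right) = \frac{5}{4} \approx 1.25$)
$C = - \frac{75}{2}$ ($C = - 2 \left(- 5 \left(-5 + \frac{5}{4}\right)\right) = - 2 \left(\left(-5\right) \left(- \frac{15}{4}\right)\right) = \left(-2\right) \frac{75}{4} = - \frac{75}{2} \approx -37.5$)
$R{\left(h,u \right)} = 5$
$\left(-41\right) 75 \left(- \frac{41}{16} + \frac{-5 + R{\left(-4,2 \right)} \left(-1\right)}{\left(-14\right) C}\right) = \left(-41\right) 75 \left(- \frac{41}{16} + \frac{-5 + 5 \left(-1\right)}{\left(-14\right) \left(- \frac{75}{2}\right)}\right) = - 3075 \left(\left(-41\right) \frac{1}{16} + \frac{-5 - 5}{525}\right) = - 3075 \left(- \frac{41}{16} - \frac{2}{105}\right) = \left(-3075\right) \left(- \frac{4337}{1680}\right) = \frac{889085}{112}$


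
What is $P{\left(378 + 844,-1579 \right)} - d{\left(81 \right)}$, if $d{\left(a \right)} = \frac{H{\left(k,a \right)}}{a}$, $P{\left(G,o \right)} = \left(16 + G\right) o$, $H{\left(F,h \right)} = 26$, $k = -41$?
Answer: $- \frac{158338988}{81} \approx -1.9548 \cdot 10^{6}$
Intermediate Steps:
$P{\left(G,o \right)} = o \left(16 + G\right)$
$d{\left(a \right)} = \frac{26}{a}$
$P{\left(378 + 844,-1579 \right)} - d{\left(81 \right)} = - 1579 \left(16 + \left(378 + 844\right)\right) - \frac{26}{81} = - 1579 \left(16 + 1222\right) - 26 \cdot \frac{1}{81} = \left(-1579\right) 1238 - \frac{26}{81} = -1954802 - \frac{26}{81} = - \frac{158338988}{81}$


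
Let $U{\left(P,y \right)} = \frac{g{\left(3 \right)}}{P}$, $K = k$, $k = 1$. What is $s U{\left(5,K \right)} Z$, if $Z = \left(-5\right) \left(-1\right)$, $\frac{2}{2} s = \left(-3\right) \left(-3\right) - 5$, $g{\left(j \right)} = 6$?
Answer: $24$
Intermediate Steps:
$K = 1$
$U{\left(P,y \right)} = \frac{6}{P}$
$s = 4$ ($s = \left(-3\right) \left(-3\right) - 5 = 9 - 5 = 4$)
$Z = 5$
$s U{\left(5,K \right)} Z = 4 \cdot \frac{6}{5} \cdot 5 = \frac{24}{5} \cdot 5 = 24$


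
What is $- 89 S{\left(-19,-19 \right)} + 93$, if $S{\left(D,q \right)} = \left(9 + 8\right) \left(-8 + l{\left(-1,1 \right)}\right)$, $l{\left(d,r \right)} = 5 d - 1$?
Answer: $21275$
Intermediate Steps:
$l{\left(d,r \right)} = -1 + 5 d$
$S{\left(D,q \right)} = -238$ ($S{\left(D,q \right)} = \left(9 + 8\right) \left(-8 + \left(-1 + 5 \left(-1\right)\right)\right) = 17 \left(-8 - 6\right) = 17 \left(-14\right) = -238$)
$- 89 S{\left(-19,-19 \right)} + 93 = \left(-89\right) \left(-238\right) + 93 = 21182 + 93 = 21275$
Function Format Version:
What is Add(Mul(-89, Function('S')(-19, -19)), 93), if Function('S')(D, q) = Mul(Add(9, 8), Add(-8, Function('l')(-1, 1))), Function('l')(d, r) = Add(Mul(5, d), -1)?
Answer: 21275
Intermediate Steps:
Function('l')(d, r) = Add(-1, Mul(5, d))
Function('S')(D, q) = -238 (Function('S')(D, q) = Mul(Add(9, 8), Add(-8, Add(-1, Mul(5, -1)))) = Mul(17, Add(-8, Add(-1, -5))) = Mul(17, Add(-8, -6)) = Mul(17, -14) = -238)
Add(Mul(-89, Function('S')(-19, -19)), 93) = Add(Mul(-89, -238), 93) = Add(21182, 93) = 21275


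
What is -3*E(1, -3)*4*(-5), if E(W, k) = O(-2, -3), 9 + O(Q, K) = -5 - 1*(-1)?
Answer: -780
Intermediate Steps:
O(Q, K) = -13 (O(Q, K) = -9 + (-5 - 1*(-1)) = -9 + (-5 + 1) = -9 - 4 = -13)
E(W, k) = -13
-3*E(1, -3)*4*(-5) = -3*(-13*4)*(-5) = -(-156)*(-5) = -3*260 = -780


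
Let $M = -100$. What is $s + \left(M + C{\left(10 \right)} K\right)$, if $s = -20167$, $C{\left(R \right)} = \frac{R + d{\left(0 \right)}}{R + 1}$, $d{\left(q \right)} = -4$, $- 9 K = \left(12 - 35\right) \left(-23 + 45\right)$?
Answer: $- \frac{60709}{3} \approx -20236.0$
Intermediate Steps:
$K = \frac{506}{9}$ ($K = - \frac{\left(12 - 35\right) \left(-23 + 45\right)}{9} = - \frac{\left(-23\right) 22}{9} = \left(- \frac{1}{9}\right) \left(-506\right) = \frac{506}{9} \approx 56.222$)
$C{\left(R \right)} = \frac{-4 + R}{1 + R}$ ($C{\left(R \right)} = \frac{R - 4}{R + 1} = \frac{-4 + R}{1 + R}$)
$s + \left(M + C{\left(10 \right)} K\right) = -20167 - \left(100 - \frac{-4 + 10}{1 + 10} \cdot \frac{506}{9}\right) = -20167 - \left(100 - \frac{1}{11} \cdot 6 \cdot \frac{506}{9}\right) = -20167 + \left(-100 + \frac{6}{11} \cdot \frac{506}{9}\right) = -20167 + \left(-100 + \frac{92}{3}\right) = -20167 - \frac{208}{3} = - \frac{60709}{3}$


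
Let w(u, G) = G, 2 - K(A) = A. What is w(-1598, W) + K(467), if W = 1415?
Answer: 950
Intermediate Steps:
K(A) = 2 - A
w(-1598, W) + K(467) = 1415 + (2 - 1*467) = 1415 + (2 - 467) = 1415 - 465 = 950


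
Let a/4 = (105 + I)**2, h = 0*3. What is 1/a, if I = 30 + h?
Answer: 1/72900 ≈ 1.3717e-5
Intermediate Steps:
h = 0
I = 30 (I = 30 + 0 = 30)
a = 72900 (a = 4*(105 + 30)**2 = 4*135**2 = 4*18225 = 72900)
1/a = 1/72900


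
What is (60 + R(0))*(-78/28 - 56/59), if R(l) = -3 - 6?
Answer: -157335/826 ≈ -190.48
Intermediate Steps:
R(l) = -9
(60 + R(0))*(-78/28 - 56/59) = (60 - 9)*(-78/28 - 56/59) = 51*(-78*1/28 - 56*1/59) = 51*(-39/14 - 56/59) = 51*(-3085/826) = -157335/826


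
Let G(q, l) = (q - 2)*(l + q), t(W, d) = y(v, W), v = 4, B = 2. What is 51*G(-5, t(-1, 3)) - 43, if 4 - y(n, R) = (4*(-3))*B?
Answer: -8254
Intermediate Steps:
y(n, R) = 28 (y(n, R) = 4 - 4*(-3)*2 = 4 - (-12)*2 = 4 - 1*(-24) = 4 + 24 = 28)
t(W, d) = 28
G(q, l) = (-2 + q)*(l + q)
51*G(-5, t(-1, 3)) - 43 = 51*((-5)**2 - 2*28 - 2*(-5) + 28*(-5)) - 43 = 51*(25 - 56 + 10 - 140) - 43 = 51*(-161) - 43 = -8211 - 43 = -8254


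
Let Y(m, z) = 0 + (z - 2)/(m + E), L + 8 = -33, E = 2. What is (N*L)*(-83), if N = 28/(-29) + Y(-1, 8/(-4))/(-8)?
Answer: -91881/58 ≈ -1584.2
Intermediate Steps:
L = -41 (L = -8 - 33 = -41)
Y(m, z) = (-2 + z)/(2 + m) (Y(m, z) = 0 + (z - 2)/(m + 2) = 0 + (-2 + z)/(2 + m) = (-2 + z)/(2 + m))
N = -27/58 (N = 28/(-29) + ((-2 + 8/(-4))/(2 - 1))/(-8) = 28*(-1/29) + ((-2 + 8*(-1/4))/1)*(-1/8) = -28/29 + (1*(-2 - 2))*(-1/8) = -28/29 + (1*(-4))*(-1/8) = -28/29 - 4*(-1/8) = -28/29 + 1/2 = -27/58 ≈ -0.46552)
(N*L)*(-83) = -27/58*(-41)*(-83) = (1107/58)*(-83) = -91881/58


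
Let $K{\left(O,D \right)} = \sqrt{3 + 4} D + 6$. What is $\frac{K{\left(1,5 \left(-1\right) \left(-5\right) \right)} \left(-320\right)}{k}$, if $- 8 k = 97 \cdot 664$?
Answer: $\frac{1920}{8051} + \frac{8000 \sqrt{7}}{8051} \approx 2.8675$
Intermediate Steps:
$k = -8051$ ($k = - \frac{97 \cdot 664}{8} = \left(- \frac{1}{8}\right) 64408 = -8051$)
$K{\left(O,D \right)} = 6 + D \sqrt{7}$ ($K{\left(O,D \right)} = \sqrt{7} D + 6 = D \sqrt{7} + 6 = 6 + D \sqrt{7}$)
$\frac{K{\left(1,5 \left(-1\right) \left(-5\right) \right)} \left(-320\right)}{k} = \frac{\left(6 + 5 \left(-1\right) \left(-5\right) \sqrt{7}\right) \left(-320\right)}{-8051} = \left(6 + \left(-5\right) \left(-5\right) \sqrt{7}\right) \left(-320\right) \left(- \frac{1}{8051}\right) = \left(6 + 25 \sqrt{7}\right) \left(-320\right) \left(- \frac{1}{8051}\right) = \left(-1920 - 8000 \sqrt{7}\right) \left(- \frac{1}{8051}\right) = \frac{1920}{8051} + \frac{8000 \sqrt{7}}{8051}$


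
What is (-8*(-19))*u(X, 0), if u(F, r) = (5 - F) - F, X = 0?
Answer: 760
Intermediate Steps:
u(F, r) = 5 - 2*F
(-8*(-19))*u(X, 0) = (-8*(-19))*(5 - 2*0) = 152*(5 + 0) = 152*5 = 760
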